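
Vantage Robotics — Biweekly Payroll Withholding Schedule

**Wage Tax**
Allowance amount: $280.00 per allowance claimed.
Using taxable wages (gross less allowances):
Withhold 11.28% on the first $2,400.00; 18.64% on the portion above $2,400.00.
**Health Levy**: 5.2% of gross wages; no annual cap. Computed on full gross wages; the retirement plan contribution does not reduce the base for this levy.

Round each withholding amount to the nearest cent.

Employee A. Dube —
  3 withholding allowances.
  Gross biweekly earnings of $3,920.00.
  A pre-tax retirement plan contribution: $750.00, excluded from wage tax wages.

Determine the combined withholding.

$466.66

Wage Tax: taxable = $3,920.00 − $750.00 − 3×$280.00 = $2,330.00
  11.28% × $2,330.00 = $262.82
Health Levy: 5.2% × $3,920.00 = $203.84
Total: $262.82 + $203.84 = $466.66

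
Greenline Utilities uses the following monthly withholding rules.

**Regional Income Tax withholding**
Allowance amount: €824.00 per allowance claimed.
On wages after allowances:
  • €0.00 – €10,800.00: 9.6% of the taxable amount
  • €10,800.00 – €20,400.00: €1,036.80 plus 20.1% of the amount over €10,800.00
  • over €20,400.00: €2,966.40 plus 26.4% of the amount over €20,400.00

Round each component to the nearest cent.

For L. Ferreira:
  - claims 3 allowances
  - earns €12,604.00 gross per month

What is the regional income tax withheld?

Regional Income Tax: taxable = €12,604.00 − 3×€824.00 = €10,132.00
  9.6% × €10,132.00 = €972.67

€972.67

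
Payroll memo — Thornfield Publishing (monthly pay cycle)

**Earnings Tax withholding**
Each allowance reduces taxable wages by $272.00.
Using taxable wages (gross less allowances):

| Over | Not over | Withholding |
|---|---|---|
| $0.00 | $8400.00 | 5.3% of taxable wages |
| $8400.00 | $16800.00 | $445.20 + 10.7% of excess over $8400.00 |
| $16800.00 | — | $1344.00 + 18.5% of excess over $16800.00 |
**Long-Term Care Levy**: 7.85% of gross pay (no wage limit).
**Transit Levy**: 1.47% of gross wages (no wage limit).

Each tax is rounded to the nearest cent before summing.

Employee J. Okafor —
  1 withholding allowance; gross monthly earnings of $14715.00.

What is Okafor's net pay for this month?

$12251.76

Earnings Tax: taxable = $14715.00 − 1×$272.00 = $14443.00
  $445.20 + 10.7% × ($14443.00 − $8400.00) = $445.20 + 10.7% × $6043.00 = $1091.80
Long-Term Care Levy: 7.85% × $14715.00 = $1155.13
Transit Levy: 1.47% × $14715.00 = $216.31
Total withheld: $1091.80 + $1155.13 + $216.31 = $2463.24
Net pay: $14715.00 − $2463.24 = $12251.76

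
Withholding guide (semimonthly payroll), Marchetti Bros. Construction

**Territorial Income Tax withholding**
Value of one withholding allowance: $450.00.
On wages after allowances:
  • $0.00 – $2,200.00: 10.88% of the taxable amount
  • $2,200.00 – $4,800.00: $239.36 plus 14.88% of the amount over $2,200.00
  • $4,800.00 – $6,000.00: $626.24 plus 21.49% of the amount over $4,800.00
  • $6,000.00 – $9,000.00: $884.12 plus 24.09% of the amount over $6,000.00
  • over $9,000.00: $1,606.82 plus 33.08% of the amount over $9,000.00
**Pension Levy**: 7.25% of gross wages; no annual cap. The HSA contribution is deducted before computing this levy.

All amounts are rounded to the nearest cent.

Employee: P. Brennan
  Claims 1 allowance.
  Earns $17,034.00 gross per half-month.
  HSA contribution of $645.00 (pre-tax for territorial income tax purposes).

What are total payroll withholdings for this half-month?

$5,090.44

Territorial Income Tax: taxable = $17,034.00 − $645.00 − 1×$450.00 = $15,939.00
  $1,606.82 + 33.08% × ($15,939.00 − $9,000.00) = $1,606.82 + 33.08% × $6,939.00 = $3,902.24
Pension Levy: 7.25% × $16,389.00 = $1,188.20
Total: $3,902.24 + $1,188.20 = $5,090.44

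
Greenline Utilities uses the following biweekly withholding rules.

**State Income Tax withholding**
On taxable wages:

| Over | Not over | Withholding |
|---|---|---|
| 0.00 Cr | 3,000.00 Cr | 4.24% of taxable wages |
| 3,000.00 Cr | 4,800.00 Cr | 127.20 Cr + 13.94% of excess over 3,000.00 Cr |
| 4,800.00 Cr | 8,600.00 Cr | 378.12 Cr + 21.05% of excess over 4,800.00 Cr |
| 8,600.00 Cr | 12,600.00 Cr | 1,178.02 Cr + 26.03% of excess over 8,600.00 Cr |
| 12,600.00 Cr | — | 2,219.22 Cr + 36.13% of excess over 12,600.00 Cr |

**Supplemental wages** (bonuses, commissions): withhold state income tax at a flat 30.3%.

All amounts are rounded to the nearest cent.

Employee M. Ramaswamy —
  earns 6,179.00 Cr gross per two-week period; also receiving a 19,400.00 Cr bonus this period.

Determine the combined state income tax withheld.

State Income Tax: taxable = 6,179.00 Cr
  378.12 Cr + 21.05% × (6,179.00 Cr − 4,800.00 Cr) = 378.12 Cr + 21.05% × 1,379.00 Cr = 668.40 Cr
Supplemental (30.3% flat on bonus): 30.3% × 19,400.00 Cr = 5,878.20 Cr
Total state income tax: 668.40 Cr + 5,878.20 Cr = 6,546.60 Cr

6,546.60 Cr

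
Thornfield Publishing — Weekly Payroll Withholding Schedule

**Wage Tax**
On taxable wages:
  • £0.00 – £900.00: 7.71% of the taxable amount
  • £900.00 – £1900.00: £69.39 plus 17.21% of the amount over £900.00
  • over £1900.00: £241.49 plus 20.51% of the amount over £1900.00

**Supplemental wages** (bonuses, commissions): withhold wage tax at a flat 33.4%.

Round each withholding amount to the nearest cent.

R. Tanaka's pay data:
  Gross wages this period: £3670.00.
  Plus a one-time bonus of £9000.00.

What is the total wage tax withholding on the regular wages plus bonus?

£3610.52

Wage Tax: taxable = £3670.00
  £241.49 + 20.51% × (£3670.00 − £1900.00) = £241.49 + 20.51% × £1770.00 = £604.52
Supplemental (33.4% flat on bonus): 33.4% × £9000.00 = £3006.00
Total wage tax: £604.52 + £3006.00 = £3610.52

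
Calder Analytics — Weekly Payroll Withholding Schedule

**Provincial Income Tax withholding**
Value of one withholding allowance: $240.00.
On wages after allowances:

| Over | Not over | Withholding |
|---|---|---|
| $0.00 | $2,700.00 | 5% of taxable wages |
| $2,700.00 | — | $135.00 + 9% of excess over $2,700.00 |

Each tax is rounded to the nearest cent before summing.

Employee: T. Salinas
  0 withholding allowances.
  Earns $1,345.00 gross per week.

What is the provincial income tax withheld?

Provincial Income Tax: taxable = $1,345.00
  5% × $1,345.00 = $67.25

$67.25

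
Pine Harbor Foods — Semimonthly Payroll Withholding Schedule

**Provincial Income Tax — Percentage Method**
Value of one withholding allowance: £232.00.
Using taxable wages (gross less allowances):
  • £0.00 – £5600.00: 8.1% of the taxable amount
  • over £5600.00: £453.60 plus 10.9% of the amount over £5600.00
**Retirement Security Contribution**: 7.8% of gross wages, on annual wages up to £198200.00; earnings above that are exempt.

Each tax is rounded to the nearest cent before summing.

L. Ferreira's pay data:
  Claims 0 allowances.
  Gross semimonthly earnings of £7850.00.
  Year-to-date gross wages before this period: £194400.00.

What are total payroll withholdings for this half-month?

£995.25

Provincial Income Tax: taxable = £7850.00
  £453.60 + 10.9% × (£7850.00 − £5600.00) = £453.60 + 10.9% × £2250.00 = £698.85
Retirement Security Contribution: cap £198200.00 − YTD £194400.00 = £3800.00 subject; 7.8% × £3800.00 = £296.40
Total: £698.85 + £296.40 = £995.25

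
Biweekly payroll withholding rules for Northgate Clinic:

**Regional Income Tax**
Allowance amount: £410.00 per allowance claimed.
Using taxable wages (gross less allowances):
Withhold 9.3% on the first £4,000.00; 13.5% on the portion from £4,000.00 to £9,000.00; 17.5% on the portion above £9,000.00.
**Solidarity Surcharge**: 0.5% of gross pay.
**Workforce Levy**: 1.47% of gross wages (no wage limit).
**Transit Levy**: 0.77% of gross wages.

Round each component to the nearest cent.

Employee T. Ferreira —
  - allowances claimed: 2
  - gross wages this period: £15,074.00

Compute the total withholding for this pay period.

£2,379.48

Regional Income Tax: taxable = £15,074.00 − 2×£410.00 = £14,254.00
  £1,047.00 + 17.5% × (£14,254.00 − £9,000.00) = £1,047.00 + 17.5% × £5,254.00 = £1,966.45
Solidarity Surcharge: 0.5% × £15,074.00 = £75.37
Workforce Levy: 1.47% × £15,074.00 = £221.59
Transit Levy: 0.77% × £15,074.00 = £116.07
Total: £1,966.45 + £75.37 + £221.59 + £116.07 = £2,379.48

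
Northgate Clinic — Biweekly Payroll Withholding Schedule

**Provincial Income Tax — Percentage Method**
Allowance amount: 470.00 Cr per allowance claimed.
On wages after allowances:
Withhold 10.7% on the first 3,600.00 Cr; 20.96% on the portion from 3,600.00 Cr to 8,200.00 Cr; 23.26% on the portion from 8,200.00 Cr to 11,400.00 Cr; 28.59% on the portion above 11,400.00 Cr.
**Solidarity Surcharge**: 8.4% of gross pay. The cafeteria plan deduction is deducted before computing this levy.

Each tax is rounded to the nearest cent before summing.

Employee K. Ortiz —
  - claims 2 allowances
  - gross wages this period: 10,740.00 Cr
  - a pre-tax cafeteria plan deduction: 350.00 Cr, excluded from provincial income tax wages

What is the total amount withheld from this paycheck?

2,512.87 Cr

Provincial Income Tax: taxable = 10,740.00 Cr − 350.00 Cr − 2×470.00 Cr = 9,450.00 Cr
  1,349.36 Cr + 23.26% × (9,450.00 Cr − 8,200.00 Cr) = 1,349.36 Cr + 23.26% × 1,250.00 Cr = 1,640.11 Cr
Solidarity Surcharge: 8.4% × 10,390.00 Cr = 872.76 Cr
Total: 1,640.11 Cr + 872.76 Cr = 2,512.87 Cr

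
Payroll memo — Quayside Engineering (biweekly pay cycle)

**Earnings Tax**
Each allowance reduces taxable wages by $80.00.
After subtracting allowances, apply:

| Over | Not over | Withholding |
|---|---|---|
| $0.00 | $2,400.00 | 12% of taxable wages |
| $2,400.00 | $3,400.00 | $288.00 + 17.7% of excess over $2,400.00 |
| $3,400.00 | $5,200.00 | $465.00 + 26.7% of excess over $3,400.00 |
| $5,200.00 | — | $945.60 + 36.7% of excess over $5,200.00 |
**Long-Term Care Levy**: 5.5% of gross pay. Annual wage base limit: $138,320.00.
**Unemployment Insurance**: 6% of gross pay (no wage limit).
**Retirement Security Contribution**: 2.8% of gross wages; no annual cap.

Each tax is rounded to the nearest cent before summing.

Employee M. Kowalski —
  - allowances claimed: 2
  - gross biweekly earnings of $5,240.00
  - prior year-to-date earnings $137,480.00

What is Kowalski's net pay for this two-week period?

Earnings Tax: taxable = $5,240.00 − 2×$80.00 = $5,080.00
  $465.00 + 26.7% × ($5,080.00 − $3,400.00) = $465.00 + 26.7% × $1,680.00 = $913.56
Long-Term Care Levy: cap $138,320.00 − YTD $137,480.00 = $840.00 subject; 5.5% × $840.00 = $46.20
Unemployment Insurance: 6% × $5,240.00 = $314.40
Retirement Security Contribution: 2.8% × $5,240.00 = $146.72
Total withheld: $913.56 + $46.20 + $314.40 + $146.72 = $1,420.88
Net pay: $5,240.00 − $1,420.88 = $3,819.12

$3,819.12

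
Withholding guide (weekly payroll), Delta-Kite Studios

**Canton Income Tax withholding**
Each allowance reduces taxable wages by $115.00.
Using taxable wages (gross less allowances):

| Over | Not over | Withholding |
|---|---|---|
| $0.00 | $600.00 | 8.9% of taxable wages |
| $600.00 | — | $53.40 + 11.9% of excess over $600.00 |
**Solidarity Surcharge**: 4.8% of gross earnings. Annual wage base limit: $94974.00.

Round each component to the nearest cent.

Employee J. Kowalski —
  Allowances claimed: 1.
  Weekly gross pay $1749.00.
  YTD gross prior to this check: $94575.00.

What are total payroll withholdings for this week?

Canton Income Tax: taxable = $1749.00 − 1×$115.00 = $1634.00
  $53.40 + 11.9% × ($1634.00 − $600.00) = $53.40 + 11.9% × $1034.00 = $176.45
Solidarity Surcharge: cap $94974.00 − YTD $94575.00 = $399.00 subject; 4.8% × $399.00 = $19.15
Total: $176.45 + $19.15 = $195.60

$195.60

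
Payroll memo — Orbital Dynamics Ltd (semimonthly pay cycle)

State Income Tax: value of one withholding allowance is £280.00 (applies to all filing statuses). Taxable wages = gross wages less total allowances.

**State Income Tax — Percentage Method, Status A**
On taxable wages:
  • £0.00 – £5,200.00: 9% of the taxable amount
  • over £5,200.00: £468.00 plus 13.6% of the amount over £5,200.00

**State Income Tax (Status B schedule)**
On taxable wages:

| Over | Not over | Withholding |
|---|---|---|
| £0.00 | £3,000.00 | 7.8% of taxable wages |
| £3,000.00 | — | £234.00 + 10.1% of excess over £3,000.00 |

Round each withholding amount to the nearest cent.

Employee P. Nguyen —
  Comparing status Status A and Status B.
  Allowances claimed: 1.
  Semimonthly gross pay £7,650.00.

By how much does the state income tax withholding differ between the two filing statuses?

State Income Tax (Status A): taxable = £7,650.00 − 1×£280.00 = £7,370.00
  £468.00 + 13.6% × (£7,370.00 − £5,200.00) = £468.00 + 13.6% × £2,170.00 = £763.12
State Income Tax (Status B): taxable = £7,650.00 − 1×£280.00 = £7,370.00
  £234.00 + 10.1% × (£7,370.00 − £3,000.00) = £234.00 + 10.1% × £4,370.00 = £675.37
Difference: |£763.12 − £675.37| = £87.75 (higher under Status A)

£87.75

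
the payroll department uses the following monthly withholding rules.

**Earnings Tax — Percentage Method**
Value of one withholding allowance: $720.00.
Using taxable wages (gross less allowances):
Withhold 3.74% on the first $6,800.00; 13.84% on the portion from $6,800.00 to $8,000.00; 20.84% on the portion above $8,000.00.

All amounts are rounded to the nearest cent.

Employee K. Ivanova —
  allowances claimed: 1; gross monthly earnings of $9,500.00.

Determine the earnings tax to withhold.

$582.95

Earnings Tax: taxable = $9,500.00 − 1×$720.00 = $8,780.00
  $420.40 + 20.84% × ($8,780.00 − $8,000.00) = $420.40 + 20.84% × $780.00 = $582.95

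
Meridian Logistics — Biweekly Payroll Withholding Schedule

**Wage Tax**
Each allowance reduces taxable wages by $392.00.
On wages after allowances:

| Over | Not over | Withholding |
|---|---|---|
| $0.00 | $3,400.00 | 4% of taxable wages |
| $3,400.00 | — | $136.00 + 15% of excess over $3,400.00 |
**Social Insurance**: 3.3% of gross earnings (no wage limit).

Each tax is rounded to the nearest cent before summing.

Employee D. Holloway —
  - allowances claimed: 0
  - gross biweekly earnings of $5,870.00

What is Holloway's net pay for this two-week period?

Wage Tax: taxable = $5,870.00
  $136.00 + 15% × ($5,870.00 − $3,400.00) = $136.00 + 15% × $2,470.00 = $506.50
Social Insurance: 3.3% × $5,870.00 = $193.71
Total withheld: $506.50 + $193.71 = $700.21
Net pay: $5,870.00 − $700.21 = $5,169.79

$5,169.79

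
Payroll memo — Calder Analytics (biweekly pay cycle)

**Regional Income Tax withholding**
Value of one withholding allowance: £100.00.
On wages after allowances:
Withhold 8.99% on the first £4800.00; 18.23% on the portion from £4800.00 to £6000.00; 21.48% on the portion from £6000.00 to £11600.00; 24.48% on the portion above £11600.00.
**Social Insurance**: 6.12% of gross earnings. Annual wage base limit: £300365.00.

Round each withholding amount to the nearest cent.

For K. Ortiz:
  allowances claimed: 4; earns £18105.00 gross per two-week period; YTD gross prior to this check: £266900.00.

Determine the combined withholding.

£4455.69

Regional Income Tax: taxable = £18105.00 − 4×£100.00 = £17705.00
  £1853.16 + 24.48% × (£17705.00 − £11600.00) = £1853.16 + 24.48% × £6105.00 = £3347.66
Social Insurance: 6.12% × £18105.00 = £1108.03
Total: £3347.66 + £1108.03 = £4455.69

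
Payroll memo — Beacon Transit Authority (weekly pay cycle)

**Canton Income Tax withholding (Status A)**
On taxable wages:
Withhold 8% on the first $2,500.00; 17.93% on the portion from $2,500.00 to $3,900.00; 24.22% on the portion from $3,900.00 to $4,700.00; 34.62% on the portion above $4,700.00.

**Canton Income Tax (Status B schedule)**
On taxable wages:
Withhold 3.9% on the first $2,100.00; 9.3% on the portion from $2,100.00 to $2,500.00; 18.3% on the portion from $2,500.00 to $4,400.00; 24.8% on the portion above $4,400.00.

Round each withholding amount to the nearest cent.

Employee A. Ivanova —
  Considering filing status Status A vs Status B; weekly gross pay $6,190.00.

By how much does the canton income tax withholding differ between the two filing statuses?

Canton Income Tax (Status A): taxable = $6,190.00
  $644.78 + 34.62% × ($6,190.00 − $4,700.00) = $644.78 + 34.62% × $1,490.00 = $1,160.62
Canton Income Tax (Status B): taxable = $6,190.00
  $466.80 + 24.8% × ($6,190.00 − $4,400.00) = $466.80 + 24.8% × $1,790.00 = $910.72
Difference: |$1,160.62 − $910.72| = $249.90 (higher under Status A)

$249.90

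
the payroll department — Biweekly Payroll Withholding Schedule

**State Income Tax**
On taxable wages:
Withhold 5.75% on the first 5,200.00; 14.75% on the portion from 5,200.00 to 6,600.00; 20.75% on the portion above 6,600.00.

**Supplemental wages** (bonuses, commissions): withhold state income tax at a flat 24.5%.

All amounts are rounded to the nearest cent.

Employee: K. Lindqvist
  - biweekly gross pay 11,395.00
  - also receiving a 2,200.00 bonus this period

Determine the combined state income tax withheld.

2,039.46

State Income Tax: taxable = 11,395.00
  505.50 + 20.75% × (11,395.00 − 6,600.00) = 505.50 + 20.75% × 4,795.00 = 1,500.46
Supplemental (24.5% flat on bonus): 24.5% × 2,200.00 = 539.00
Total state income tax: 1,500.46 + 539.00 = 2,039.46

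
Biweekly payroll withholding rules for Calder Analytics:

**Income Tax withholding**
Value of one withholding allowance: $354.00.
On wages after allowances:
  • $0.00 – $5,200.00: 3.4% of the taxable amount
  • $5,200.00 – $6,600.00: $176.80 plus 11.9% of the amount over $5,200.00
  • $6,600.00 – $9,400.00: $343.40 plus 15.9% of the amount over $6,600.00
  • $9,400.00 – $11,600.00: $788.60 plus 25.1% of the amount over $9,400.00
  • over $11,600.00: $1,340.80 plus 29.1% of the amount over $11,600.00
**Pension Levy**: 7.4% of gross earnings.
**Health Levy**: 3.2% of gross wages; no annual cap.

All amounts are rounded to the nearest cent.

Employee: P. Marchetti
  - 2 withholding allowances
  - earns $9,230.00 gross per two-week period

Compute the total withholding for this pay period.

Income Tax: taxable = $9,230.00 − 2×$354.00 = $8,522.00
  $343.40 + 15.9% × ($8,522.00 − $6,600.00) = $343.40 + 15.9% × $1,922.00 = $649.00
Pension Levy: 7.4% × $9,230.00 = $683.02
Health Levy: 3.2% × $9,230.00 = $295.36
Total: $649.00 + $683.02 + $295.36 = $1,627.38

$1,627.38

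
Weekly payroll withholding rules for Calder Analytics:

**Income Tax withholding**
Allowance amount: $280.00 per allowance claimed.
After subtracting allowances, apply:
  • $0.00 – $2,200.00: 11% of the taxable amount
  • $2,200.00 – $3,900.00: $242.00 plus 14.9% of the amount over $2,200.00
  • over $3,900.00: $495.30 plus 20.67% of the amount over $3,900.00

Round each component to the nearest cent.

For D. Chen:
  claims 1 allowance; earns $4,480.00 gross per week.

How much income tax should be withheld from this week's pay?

$557.31

Income Tax: taxable = $4,480.00 − 1×$280.00 = $4,200.00
  $495.30 + 20.67% × ($4,200.00 − $3,900.00) = $495.30 + 20.67% × $300.00 = $557.31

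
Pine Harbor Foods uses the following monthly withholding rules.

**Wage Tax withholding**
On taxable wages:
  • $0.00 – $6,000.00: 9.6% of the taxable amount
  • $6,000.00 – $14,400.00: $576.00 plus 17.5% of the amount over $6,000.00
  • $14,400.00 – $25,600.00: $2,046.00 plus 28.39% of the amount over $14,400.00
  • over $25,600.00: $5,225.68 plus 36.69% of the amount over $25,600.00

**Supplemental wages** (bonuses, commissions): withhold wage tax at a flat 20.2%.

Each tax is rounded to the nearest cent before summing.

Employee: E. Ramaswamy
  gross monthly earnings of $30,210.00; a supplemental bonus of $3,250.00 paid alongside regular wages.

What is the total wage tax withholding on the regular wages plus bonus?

Wage Tax: taxable = $30,210.00
  $5,225.68 + 36.69% × ($30,210.00 − $25,600.00) = $5,225.68 + 36.69% × $4,610.00 = $6,917.09
Supplemental (20.2% flat on bonus): 20.2% × $3,250.00 = $656.50
Total wage tax: $6,917.09 + $656.50 = $7,573.59

$7,573.59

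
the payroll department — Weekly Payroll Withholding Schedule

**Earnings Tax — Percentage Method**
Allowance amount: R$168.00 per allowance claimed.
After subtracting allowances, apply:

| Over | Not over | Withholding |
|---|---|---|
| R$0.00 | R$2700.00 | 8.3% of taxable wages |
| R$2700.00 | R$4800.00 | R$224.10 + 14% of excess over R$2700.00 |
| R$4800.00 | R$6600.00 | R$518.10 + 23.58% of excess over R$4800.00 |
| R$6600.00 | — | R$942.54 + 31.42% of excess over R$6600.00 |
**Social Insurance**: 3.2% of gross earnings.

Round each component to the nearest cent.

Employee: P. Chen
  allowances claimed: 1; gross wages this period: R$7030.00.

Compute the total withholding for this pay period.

Earnings Tax: taxable = R$7030.00 − 1×R$168.00 = R$6862.00
  R$942.54 + 31.42% × (R$6862.00 − R$6600.00) = R$942.54 + 31.42% × R$262.00 = R$1024.86
Social Insurance: 3.2% × R$7030.00 = R$224.96
Total: R$1024.86 + R$224.96 = R$1249.82

R$1249.82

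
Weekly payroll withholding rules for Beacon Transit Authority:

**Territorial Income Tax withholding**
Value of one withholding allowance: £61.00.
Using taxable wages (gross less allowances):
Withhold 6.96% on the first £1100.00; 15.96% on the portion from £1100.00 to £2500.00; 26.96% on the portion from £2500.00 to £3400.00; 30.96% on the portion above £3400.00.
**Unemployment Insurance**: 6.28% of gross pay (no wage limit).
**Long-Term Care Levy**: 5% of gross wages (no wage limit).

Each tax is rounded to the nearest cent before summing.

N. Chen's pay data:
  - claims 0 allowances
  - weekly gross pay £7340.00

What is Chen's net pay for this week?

Territorial Income Tax: taxable = £7340.00
  £542.64 + 30.96% × (£7340.00 − £3400.00) = £542.64 + 30.96% × £3940.00 = £1762.46
Unemployment Insurance: 6.28% × £7340.00 = £460.95
Long-Term Care Levy: 5% × £7340.00 = £367.00
Total withheld: £1762.46 + £460.95 + £367.00 = £2590.41
Net pay: £7340.00 − £2590.41 = £4749.59

£4749.59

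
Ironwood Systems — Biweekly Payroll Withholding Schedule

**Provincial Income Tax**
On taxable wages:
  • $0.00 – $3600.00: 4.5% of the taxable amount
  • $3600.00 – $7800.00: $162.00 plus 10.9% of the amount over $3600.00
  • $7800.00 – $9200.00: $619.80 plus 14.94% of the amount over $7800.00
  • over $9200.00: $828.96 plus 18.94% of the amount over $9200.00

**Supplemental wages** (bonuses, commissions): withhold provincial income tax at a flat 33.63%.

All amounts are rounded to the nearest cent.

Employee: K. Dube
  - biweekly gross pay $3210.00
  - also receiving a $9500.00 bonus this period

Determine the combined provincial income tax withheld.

$3339.30

Provincial Income Tax: taxable = $3210.00
  4.5% × $3210.00 = $144.45
Supplemental (33.63% flat on bonus): 33.63% × $9500.00 = $3194.85
Total provincial income tax: $144.45 + $3194.85 = $3339.30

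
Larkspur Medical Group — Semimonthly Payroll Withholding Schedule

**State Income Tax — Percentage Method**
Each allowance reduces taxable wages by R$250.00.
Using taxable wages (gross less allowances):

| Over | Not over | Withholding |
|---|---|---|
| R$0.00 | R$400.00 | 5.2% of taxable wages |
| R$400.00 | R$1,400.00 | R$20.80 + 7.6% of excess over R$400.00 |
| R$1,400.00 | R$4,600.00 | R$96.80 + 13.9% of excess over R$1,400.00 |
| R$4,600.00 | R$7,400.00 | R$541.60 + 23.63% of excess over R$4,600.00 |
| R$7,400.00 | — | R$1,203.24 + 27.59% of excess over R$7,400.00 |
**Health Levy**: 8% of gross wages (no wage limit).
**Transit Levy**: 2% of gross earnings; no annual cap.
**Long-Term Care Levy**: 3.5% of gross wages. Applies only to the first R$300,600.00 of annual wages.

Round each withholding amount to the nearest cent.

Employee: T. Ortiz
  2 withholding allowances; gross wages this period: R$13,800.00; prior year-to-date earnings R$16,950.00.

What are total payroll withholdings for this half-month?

State Income Tax: taxable = R$13,800.00 − 2×R$250.00 = R$13,300.00
  R$1,203.24 + 27.59% × (R$13,300.00 − R$7,400.00) = R$1,203.24 + 27.59% × R$5,900.00 = R$2,831.05
Health Levy: 8% × R$13,800.00 = R$1,104.00
Transit Levy: 2% × R$13,800.00 = R$276.00
Long-Term Care Levy: 3.5% × R$13,800.00 = R$483.00
Total: R$2,831.05 + R$1,104.00 + R$276.00 + R$483.00 = R$4,694.05

R$4,694.05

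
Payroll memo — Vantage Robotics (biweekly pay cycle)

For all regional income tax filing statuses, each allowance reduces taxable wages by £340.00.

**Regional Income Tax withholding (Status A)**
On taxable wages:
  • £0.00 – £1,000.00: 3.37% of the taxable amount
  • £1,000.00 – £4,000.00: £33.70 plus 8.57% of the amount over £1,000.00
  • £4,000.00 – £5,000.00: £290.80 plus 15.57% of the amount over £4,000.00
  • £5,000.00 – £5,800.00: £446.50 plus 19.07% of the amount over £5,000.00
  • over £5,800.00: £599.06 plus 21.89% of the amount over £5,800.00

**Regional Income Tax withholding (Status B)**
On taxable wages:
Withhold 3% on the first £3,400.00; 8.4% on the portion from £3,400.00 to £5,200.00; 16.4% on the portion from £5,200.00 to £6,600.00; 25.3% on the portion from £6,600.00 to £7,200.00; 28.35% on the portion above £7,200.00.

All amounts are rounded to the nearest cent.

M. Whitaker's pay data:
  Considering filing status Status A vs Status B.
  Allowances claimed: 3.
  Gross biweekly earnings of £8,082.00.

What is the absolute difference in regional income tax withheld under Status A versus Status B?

£275.62

Regional Income Tax (Status A): taxable = £8,082.00 − 3×£340.00 = £7,062.00
  £599.06 + 21.89% × (£7,062.00 − £5,800.00) = £599.06 + 21.89% × £1,262.00 = £875.31
Regional Income Tax (Status B): taxable = £8,082.00 − 3×£340.00 = £7,062.00
  £482.80 + 25.3% × (£7,062.00 − £6,600.00) = £482.80 + 25.3% × £462.00 = £599.69
Difference: |£875.31 − £599.69| = £275.62 (higher under Status A)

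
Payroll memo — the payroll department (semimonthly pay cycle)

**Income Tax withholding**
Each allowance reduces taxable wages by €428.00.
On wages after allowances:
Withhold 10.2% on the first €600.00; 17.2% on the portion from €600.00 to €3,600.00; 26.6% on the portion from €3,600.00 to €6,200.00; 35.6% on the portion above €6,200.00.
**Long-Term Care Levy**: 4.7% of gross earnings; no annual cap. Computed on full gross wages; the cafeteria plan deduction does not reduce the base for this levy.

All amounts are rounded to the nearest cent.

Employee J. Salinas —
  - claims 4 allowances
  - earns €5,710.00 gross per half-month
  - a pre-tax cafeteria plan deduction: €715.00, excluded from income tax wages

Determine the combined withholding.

Income Tax: taxable = €5,710.00 − €715.00 − 4×€428.00 = €3,283.00
  €61.20 + 17.2% × (€3,283.00 − €600.00) = €61.20 + 17.2% × €2,683.00 = €522.68
Long-Term Care Levy: 4.7% × €5,710.00 = €268.37
Total: €522.68 + €268.37 = €791.05

€791.05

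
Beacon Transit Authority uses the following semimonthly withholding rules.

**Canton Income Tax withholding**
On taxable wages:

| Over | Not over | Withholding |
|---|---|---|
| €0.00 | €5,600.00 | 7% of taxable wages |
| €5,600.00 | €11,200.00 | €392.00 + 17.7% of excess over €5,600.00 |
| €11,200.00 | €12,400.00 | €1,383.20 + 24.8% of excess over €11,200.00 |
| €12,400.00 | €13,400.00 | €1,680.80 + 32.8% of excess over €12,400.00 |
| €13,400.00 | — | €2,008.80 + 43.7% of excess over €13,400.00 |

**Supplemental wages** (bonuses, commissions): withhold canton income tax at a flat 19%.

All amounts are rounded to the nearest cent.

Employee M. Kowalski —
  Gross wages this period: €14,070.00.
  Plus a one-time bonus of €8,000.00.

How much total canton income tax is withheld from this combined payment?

€3,821.59

Canton Income Tax: taxable = €14,070.00
  €2,008.80 + 43.7% × (€14,070.00 − €13,400.00) = €2,008.80 + 43.7% × €670.00 = €2,301.59
Supplemental (19% flat on bonus): 19% × €8,000.00 = €1,520.00
Total canton income tax: €2,301.59 + €1,520.00 = €3,821.59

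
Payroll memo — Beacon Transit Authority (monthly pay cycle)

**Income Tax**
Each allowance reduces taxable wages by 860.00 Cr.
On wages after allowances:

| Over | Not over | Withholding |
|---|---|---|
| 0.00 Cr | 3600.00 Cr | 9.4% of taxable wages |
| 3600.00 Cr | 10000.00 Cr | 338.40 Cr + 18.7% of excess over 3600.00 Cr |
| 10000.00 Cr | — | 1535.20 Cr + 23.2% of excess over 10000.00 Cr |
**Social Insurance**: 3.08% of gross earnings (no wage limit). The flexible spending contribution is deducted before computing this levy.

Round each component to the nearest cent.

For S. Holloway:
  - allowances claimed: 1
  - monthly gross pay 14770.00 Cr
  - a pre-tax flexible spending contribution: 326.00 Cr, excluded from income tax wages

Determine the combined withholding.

Income Tax: taxable = 14770.00 Cr − 326.00 Cr − 1×860.00 Cr = 13584.00 Cr
  1535.20 Cr + 23.2% × (13584.00 Cr − 10000.00 Cr) = 1535.20 Cr + 23.2% × 3584.00 Cr = 2366.69 Cr
Social Insurance: 3.08% × 14444.00 Cr = 444.88 Cr
Total: 2366.69 Cr + 444.88 Cr = 2811.57 Cr

2811.57 Cr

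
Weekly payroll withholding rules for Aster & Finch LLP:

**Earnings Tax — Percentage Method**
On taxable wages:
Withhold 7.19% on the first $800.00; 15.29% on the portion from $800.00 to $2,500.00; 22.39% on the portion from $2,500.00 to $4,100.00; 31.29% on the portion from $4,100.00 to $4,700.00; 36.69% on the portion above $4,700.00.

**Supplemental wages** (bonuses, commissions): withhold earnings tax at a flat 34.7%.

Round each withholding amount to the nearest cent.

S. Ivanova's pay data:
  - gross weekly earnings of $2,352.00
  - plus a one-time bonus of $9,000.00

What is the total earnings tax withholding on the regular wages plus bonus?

$3,417.82

Earnings Tax: taxable = $2,352.00
  $57.52 + 15.29% × ($2,352.00 − $800.00) = $57.52 + 15.29% × $1,552.00 = $294.82
Supplemental (34.7% flat on bonus): 34.7% × $9,000.00 = $3,123.00
Total earnings tax: $294.82 + $3,123.00 = $3,417.82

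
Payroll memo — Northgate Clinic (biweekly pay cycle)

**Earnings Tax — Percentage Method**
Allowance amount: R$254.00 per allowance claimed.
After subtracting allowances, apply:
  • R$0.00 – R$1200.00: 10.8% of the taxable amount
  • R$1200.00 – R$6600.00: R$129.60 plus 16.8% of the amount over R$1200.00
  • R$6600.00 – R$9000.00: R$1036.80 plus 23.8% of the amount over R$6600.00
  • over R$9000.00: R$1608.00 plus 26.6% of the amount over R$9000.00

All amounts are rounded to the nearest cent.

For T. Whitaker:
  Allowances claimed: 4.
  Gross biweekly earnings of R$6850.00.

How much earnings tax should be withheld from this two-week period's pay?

R$908.11

Earnings Tax: taxable = R$6850.00 − 4×R$254.00 = R$5834.00
  R$129.60 + 16.8% × (R$5834.00 − R$1200.00) = R$129.60 + 16.8% × R$4634.00 = R$908.11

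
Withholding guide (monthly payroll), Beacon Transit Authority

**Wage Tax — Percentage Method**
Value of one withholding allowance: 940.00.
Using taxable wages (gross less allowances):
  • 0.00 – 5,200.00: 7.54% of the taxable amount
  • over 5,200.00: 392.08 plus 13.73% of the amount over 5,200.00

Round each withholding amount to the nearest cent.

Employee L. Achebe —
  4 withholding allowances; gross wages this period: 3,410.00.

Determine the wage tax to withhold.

0.00

Wage Tax: taxable = 3,410.00 − 4×940.00 = -350.00
  Taxable ≤ 0 → 0.00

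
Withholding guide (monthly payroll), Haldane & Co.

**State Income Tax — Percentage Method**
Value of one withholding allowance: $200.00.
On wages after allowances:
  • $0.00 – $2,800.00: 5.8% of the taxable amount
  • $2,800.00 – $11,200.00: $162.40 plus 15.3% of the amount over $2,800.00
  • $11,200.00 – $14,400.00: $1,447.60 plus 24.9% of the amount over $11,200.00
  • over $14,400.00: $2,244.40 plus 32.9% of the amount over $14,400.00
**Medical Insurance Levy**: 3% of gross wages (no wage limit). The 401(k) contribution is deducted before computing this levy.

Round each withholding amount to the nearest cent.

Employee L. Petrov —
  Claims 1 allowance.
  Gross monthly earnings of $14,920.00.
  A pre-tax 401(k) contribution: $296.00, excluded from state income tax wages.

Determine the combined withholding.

$2,691.02

State Income Tax: taxable = $14,920.00 − $296.00 − 1×$200.00 = $14,424.00
  $2,244.40 + 32.9% × ($14,424.00 − $14,400.00) = $2,244.40 + 32.9% × $24.00 = $2,252.30
Medical Insurance Levy: 3% × $14,624.00 = $438.72
Total: $2,252.30 + $438.72 = $2,691.02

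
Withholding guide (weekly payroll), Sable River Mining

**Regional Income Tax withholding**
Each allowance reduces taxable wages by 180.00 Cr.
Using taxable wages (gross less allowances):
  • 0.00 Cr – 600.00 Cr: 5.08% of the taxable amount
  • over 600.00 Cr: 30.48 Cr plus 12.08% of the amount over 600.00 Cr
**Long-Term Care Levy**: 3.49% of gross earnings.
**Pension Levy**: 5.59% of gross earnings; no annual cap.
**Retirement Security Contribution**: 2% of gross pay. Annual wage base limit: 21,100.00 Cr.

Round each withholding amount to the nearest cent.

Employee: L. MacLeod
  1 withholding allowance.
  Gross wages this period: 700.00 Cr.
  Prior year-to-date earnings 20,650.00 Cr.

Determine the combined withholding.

Regional Income Tax: taxable = 700.00 Cr − 1×180.00 Cr = 520.00 Cr
  5.08% × 520.00 Cr = 26.42 Cr
Long-Term Care Levy: 3.49% × 700.00 Cr = 24.43 Cr
Pension Levy: 5.59% × 700.00 Cr = 39.13 Cr
Retirement Security Contribution: cap 21,100.00 Cr − YTD 20,650.00 Cr = 450.00 Cr subject; 2% × 450.00 Cr = 9.00 Cr
Total: 26.42 Cr + 24.43 Cr + 39.13 Cr + 9.00 Cr = 98.98 Cr

98.98 Cr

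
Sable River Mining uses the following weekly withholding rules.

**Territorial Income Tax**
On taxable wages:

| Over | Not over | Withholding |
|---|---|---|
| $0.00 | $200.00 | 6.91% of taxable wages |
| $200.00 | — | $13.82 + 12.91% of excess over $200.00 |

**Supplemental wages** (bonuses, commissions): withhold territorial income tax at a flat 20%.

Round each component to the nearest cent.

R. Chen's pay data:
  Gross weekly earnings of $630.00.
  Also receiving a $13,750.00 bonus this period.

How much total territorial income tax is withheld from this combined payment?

Territorial Income Tax: taxable = $630.00
  $13.82 + 12.91% × ($630.00 − $200.00) = $13.82 + 12.91% × $430.00 = $69.33
Supplemental (20% flat on bonus): 20% × $13,750.00 = $2,750.00
Total territorial income tax: $69.33 + $2,750.00 = $2,819.33

$2,819.33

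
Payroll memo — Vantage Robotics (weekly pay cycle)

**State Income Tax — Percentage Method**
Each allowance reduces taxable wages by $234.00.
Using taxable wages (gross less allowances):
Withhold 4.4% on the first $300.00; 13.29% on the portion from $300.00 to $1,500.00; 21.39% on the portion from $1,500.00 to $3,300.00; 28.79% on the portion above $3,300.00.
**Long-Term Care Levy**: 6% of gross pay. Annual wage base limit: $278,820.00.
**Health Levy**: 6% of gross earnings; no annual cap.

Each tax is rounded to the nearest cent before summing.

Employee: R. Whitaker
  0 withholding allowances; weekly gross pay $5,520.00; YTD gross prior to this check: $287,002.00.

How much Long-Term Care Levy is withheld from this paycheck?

Long-Term Care Levy: YTD $287,002.00 ≥ cap $278,820.00 → $0.00

$0.00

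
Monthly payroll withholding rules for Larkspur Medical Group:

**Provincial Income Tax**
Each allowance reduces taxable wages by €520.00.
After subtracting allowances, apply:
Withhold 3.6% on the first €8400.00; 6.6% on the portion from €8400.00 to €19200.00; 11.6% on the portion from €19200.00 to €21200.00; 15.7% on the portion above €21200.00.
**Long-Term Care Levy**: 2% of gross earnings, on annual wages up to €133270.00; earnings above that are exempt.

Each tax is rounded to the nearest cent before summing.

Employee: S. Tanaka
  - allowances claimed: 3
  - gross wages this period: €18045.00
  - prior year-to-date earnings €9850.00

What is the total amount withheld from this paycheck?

€1196.91

Provincial Income Tax: taxable = €18045.00 − 3×€520.00 = €16485.00
  €302.40 + 6.6% × (€16485.00 − €8400.00) = €302.40 + 6.6% × €8085.00 = €836.01
Long-Term Care Levy: 2% × €18045.00 = €360.90
Total: €836.01 + €360.90 = €1196.91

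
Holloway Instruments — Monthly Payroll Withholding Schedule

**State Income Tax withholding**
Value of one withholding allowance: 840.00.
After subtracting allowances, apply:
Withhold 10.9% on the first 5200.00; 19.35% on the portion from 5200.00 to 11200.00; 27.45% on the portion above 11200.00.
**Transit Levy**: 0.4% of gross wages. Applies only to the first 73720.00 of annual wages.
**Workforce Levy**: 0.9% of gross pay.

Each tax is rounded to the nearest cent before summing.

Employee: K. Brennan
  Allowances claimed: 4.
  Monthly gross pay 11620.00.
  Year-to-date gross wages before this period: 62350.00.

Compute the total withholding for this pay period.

1308.97

State Income Tax: taxable = 11620.00 − 4×840.00 = 8260.00
  566.80 + 19.35% × (8260.00 − 5200.00) = 566.80 + 19.35% × 3060.00 = 1158.91
Transit Levy: cap 73720.00 − YTD 62350.00 = 11370.00 subject; 0.4% × 11370.00 = 45.48
Workforce Levy: 0.9% × 11620.00 = 104.58
Total: 1158.91 + 45.48 + 104.58 = 1308.97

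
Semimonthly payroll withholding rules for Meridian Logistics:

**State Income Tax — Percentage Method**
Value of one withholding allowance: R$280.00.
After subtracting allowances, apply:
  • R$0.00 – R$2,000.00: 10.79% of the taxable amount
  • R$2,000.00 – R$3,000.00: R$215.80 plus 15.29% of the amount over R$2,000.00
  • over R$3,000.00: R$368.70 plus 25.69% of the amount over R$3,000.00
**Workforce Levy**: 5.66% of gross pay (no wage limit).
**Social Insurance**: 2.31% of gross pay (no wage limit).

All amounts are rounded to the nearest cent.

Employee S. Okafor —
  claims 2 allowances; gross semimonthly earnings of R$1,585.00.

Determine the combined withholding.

R$236.92

State Income Tax: taxable = R$1,585.00 − 2×R$280.00 = R$1,025.00
  10.79% × R$1,025.00 = R$110.60
Workforce Levy: 5.66% × R$1,585.00 = R$89.71
Social Insurance: 2.31% × R$1,585.00 = R$36.61
Total: R$110.60 + R$89.71 + R$36.61 = R$236.92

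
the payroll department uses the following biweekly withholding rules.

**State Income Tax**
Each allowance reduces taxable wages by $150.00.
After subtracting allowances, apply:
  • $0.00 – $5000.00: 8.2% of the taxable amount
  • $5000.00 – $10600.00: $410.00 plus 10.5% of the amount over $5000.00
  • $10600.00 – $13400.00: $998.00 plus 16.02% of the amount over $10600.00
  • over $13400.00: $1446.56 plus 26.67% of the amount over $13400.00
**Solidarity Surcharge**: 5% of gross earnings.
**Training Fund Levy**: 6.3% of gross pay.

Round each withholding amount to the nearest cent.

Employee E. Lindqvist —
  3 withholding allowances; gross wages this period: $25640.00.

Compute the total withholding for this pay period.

State Income Tax: taxable = $25640.00 − 3×$150.00 = $25190.00
  $1446.56 + 26.67% × ($25190.00 − $13400.00) = $1446.56 + 26.67% × $11790.00 = $4590.95
Solidarity Surcharge: 5% × $25640.00 = $1282.00
Training Fund Levy: 6.3% × $25640.00 = $1615.32
Total: $4590.95 + $1282.00 + $1615.32 = $7488.27

$7488.27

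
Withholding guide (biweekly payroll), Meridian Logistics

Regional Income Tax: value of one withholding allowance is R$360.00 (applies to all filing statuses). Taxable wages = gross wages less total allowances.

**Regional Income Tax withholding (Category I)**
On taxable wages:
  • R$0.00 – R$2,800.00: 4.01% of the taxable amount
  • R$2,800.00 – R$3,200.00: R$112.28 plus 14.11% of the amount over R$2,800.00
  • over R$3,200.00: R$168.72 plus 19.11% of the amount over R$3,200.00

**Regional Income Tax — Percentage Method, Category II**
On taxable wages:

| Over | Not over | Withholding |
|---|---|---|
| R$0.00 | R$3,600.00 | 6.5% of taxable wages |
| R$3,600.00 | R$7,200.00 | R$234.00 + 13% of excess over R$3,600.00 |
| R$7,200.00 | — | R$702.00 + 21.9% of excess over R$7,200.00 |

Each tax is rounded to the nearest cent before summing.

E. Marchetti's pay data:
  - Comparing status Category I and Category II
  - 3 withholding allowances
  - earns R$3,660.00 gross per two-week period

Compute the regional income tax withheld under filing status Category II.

Regional Income Tax (Category II): taxable = R$3,660.00 − 3×R$360.00 = R$2,580.00
  6.5% × R$2,580.00 = R$167.70

R$167.70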